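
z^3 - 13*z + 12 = (z - 3)*(z - 1)*(z + 4)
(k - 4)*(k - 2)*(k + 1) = k^3 - 5*k^2 + 2*k + 8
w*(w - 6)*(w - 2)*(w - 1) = w^4 - 9*w^3 + 20*w^2 - 12*w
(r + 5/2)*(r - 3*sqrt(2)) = r^2 - 3*sqrt(2)*r + 5*r/2 - 15*sqrt(2)/2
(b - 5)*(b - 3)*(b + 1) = b^3 - 7*b^2 + 7*b + 15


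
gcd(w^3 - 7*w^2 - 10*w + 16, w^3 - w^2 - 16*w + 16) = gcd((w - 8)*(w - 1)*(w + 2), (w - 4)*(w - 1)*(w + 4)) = w - 1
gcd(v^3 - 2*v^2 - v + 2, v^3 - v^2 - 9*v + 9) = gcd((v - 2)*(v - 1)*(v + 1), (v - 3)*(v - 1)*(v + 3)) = v - 1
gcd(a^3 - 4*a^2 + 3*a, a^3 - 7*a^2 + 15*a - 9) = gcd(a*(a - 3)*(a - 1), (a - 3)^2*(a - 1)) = a^2 - 4*a + 3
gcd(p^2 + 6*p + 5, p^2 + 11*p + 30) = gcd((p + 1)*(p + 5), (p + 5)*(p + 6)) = p + 5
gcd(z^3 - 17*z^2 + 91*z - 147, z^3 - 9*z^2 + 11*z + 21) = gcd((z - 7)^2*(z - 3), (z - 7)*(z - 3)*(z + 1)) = z^2 - 10*z + 21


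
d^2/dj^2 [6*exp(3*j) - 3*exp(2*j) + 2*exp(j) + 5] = (54*exp(2*j) - 12*exp(j) + 2)*exp(j)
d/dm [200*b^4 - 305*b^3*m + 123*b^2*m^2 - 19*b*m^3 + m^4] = -305*b^3 + 246*b^2*m - 57*b*m^2 + 4*m^3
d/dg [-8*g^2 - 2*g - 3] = -16*g - 2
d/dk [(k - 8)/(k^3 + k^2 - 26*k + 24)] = (k^3 + k^2 - 26*k - (k - 8)*(3*k^2 + 2*k - 26) + 24)/(k^3 + k^2 - 26*k + 24)^2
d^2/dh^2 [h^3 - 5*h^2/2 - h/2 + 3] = 6*h - 5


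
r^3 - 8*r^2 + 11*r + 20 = (r - 5)*(r - 4)*(r + 1)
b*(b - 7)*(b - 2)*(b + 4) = b^4 - 5*b^3 - 22*b^2 + 56*b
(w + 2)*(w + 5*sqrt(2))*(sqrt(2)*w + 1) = sqrt(2)*w^3 + 2*sqrt(2)*w^2 + 11*w^2 + 5*sqrt(2)*w + 22*w + 10*sqrt(2)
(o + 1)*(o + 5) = o^2 + 6*o + 5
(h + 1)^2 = h^2 + 2*h + 1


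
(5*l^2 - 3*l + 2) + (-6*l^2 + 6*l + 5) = -l^2 + 3*l + 7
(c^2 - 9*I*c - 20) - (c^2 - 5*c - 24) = 5*c - 9*I*c + 4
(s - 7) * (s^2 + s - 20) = s^3 - 6*s^2 - 27*s + 140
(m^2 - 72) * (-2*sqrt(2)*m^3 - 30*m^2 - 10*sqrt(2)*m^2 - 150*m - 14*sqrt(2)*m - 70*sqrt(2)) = -2*sqrt(2)*m^5 - 30*m^4 - 10*sqrt(2)*m^4 - 150*m^3 + 130*sqrt(2)*m^3 + 650*sqrt(2)*m^2 + 2160*m^2 + 1008*sqrt(2)*m + 10800*m + 5040*sqrt(2)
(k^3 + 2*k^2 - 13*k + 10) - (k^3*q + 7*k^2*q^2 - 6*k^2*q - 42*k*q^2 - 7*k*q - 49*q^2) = -k^3*q + k^3 - 7*k^2*q^2 + 6*k^2*q + 2*k^2 + 42*k*q^2 + 7*k*q - 13*k + 49*q^2 + 10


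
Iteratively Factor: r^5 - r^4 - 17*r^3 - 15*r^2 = (r)*(r^4 - r^3 - 17*r^2 - 15*r) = r*(r + 3)*(r^3 - 4*r^2 - 5*r) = r^2*(r + 3)*(r^2 - 4*r - 5) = r^2*(r + 1)*(r + 3)*(r - 5)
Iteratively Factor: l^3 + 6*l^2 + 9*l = (l + 3)*(l^2 + 3*l) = l*(l + 3)*(l + 3)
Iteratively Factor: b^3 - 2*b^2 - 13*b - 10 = (b + 2)*(b^2 - 4*b - 5) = (b + 1)*(b + 2)*(b - 5)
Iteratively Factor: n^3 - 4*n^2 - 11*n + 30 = (n - 5)*(n^2 + n - 6) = (n - 5)*(n + 3)*(n - 2)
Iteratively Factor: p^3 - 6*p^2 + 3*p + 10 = (p + 1)*(p^2 - 7*p + 10) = (p - 2)*(p + 1)*(p - 5)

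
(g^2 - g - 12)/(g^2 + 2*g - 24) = (g + 3)/(g + 6)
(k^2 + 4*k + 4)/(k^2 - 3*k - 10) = (k + 2)/(k - 5)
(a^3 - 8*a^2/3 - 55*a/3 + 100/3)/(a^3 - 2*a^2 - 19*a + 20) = (a - 5/3)/(a - 1)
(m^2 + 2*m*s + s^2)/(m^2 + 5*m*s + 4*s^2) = (m + s)/(m + 4*s)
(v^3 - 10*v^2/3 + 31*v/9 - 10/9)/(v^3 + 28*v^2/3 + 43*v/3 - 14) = (3*v^2 - 8*v + 5)/(3*(v^2 + 10*v + 21))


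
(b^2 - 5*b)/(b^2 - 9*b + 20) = b/(b - 4)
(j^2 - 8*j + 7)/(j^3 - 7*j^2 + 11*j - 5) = (j - 7)/(j^2 - 6*j + 5)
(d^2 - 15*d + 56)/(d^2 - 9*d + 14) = (d - 8)/(d - 2)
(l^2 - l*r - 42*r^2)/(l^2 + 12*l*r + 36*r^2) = (l - 7*r)/(l + 6*r)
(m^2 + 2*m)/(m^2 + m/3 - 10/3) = 3*m/(3*m - 5)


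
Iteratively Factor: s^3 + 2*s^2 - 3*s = (s + 3)*(s^2 - s) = s*(s + 3)*(s - 1)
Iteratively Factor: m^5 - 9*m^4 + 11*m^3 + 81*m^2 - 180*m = (m + 3)*(m^4 - 12*m^3 + 47*m^2 - 60*m) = m*(m + 3)*(m^3 - 12*m^2 + 47*m - 60) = m*(m - 4)*(m + 3)*(m^2 - 8*m + 15) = m*(m - 4)*(m - 3)*(m + 3)*(m - 5)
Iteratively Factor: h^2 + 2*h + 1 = (h + 1)*(h + 1)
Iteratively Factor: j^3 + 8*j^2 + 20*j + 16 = (j + 2)*(j^2 + 6*j + 8) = (j + 2)*(j + 4)*(j + 2)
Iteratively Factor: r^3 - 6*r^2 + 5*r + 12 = (r - 3)*(r^2 - 3*r - 4) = (r - 3)*(r + 1)*(r - 4)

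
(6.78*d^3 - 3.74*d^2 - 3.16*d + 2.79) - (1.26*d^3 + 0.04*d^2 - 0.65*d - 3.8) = 5.52*d^3 - 3.78*d^2 - 2.51*d + 6.59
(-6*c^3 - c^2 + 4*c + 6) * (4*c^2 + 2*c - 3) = -24*c^5 - 16*c^4 + 32*c^3 + 35*c^2 - 18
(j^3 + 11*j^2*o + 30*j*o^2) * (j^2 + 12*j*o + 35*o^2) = j^5 + 23*j^4*o + 197*j^3*o^2 + 745*j^2*o^3 + 1050*j*o^4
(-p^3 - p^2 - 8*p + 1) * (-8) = 8*p^3 + 8*p^2 + 64*p - 8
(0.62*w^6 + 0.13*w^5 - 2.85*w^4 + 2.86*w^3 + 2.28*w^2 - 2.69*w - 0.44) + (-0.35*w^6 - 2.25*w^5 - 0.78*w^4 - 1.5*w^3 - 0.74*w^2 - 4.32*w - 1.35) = 0.27*w^6 - 2.12*w^5 - 3.63*w^4 + 1.36*w^3 + 1.54*w^2 - 7.01*w - 1.79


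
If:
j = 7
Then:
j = 7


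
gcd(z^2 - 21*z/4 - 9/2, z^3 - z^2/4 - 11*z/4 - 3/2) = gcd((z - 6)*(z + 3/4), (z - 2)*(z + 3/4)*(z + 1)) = z + 3/4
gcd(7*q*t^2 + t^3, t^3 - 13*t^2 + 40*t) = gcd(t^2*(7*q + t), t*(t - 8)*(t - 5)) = t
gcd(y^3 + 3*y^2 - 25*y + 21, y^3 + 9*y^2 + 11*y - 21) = y^2 + 6*y - 7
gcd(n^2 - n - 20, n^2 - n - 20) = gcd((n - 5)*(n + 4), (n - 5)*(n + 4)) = n^2 - n - 20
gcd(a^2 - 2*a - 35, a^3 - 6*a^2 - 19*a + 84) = a - 7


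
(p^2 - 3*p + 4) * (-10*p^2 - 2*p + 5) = -10*p^4 + 28*p^3 - 29*p^2 - 23*p + 20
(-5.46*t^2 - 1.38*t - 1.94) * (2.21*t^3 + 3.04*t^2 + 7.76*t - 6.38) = -12.0666*t^5 - 19.6482*t^4 - 50.8522*t^3 + 18.2284*t^2 - 6.25*t + 12.3772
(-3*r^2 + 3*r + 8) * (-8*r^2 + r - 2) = 24*r^4 - 27*r^3 - 55*r^2 + 2*r - 16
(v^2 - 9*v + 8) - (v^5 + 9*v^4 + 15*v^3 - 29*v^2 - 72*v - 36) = -v^5 - 9*v^4 - 15*v^3 + 30*v^2 + 63*v + 44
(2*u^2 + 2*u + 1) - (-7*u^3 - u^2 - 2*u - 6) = 7*u^3 + 3*u^2 + 4*u + 7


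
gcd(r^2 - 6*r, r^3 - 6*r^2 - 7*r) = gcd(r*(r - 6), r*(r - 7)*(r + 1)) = r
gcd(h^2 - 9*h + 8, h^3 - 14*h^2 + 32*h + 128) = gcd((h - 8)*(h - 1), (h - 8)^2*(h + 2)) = h - 8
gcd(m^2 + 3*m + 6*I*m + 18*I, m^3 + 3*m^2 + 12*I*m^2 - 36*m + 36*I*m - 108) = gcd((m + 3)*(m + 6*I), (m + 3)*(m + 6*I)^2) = m^2 + m*(3 + 6*I) + 18*I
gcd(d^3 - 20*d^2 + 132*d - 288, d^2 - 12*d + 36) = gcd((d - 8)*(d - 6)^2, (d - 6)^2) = d^2 - 12*d + 36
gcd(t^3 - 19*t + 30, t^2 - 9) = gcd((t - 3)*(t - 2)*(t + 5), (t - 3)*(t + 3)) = t - 3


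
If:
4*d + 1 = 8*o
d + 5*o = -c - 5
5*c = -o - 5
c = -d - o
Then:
No Solution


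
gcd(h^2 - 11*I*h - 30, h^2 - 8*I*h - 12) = h - 6*I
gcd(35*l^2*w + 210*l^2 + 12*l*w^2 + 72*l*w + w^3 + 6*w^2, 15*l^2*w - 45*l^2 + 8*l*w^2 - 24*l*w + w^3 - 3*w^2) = 5*l + w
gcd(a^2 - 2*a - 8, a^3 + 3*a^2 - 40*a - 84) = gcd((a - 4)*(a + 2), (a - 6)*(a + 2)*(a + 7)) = a + 2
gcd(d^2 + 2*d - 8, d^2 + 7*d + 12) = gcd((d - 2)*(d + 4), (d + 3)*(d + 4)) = d + 4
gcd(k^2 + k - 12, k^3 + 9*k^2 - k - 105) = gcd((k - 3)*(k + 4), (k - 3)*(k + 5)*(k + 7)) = k - 3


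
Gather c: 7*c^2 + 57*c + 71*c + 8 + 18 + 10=7*c^2 + 128*c + 36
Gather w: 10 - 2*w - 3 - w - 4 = 3 - 3*w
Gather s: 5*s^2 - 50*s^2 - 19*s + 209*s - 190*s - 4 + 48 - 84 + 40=-45*s^2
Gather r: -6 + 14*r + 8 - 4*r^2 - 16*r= -4*r^2 - 2*r + 2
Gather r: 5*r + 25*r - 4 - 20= 30*r - 24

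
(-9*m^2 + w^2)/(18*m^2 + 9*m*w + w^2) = (-3*m + w)/(6*m + w)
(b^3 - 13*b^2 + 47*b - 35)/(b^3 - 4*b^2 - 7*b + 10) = (b - 7)/(b + 2)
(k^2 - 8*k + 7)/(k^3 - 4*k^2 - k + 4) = (k - 7)/(k^2 - 3*k - 4)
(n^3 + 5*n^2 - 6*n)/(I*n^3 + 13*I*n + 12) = n*(n^2 + 5*n - 6)/(I*n^3 + 13*I*n + 12)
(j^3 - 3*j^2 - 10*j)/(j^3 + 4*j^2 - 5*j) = (j^2 - 3*j - 10)/(j^2 + 4*j - 5)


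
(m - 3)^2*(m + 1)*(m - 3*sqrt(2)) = m^4 - 5*m^3 - 3*sqrt(2)*m^3 + 3*m^2 + 15*sqrt(2)*m^2 - 9*sqrt(2)*m + 9*m - 27*sqrt(2)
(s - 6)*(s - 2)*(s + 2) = s^3 - 6*s^2 - 4*s + 24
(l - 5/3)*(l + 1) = l^2 - 2*l/3 - 5/3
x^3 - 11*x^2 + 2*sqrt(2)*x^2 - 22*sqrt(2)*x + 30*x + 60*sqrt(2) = (x - 6)*(x - 5)*(x + 2*sqrt(2))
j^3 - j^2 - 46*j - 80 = (j - 8)*(j + 2)*(j + 5)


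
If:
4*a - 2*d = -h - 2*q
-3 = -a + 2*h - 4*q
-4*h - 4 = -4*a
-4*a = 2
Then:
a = -1/2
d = -13/8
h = -3/2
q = 1/8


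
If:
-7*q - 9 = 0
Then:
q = -9/7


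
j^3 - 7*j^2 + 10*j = j*(j - 5)*(j - 2)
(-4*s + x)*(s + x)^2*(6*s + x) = -24*s^4 - 46*s^3*x - 19*s^2*x^2 + 4*s*x^3 + x^4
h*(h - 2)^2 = h^3 - 4*h^2 + 4*h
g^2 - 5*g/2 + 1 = (g - 2)*(g - 1/2)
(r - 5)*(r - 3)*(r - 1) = r^3 - 9*r^2 + 23*r - 15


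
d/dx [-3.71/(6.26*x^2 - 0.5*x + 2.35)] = (46.4492*x - 1.855)/(6.26*x^2 - 0.5*x + 2.35)^2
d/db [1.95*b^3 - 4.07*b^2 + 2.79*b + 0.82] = 5.85*b^2 - 8.14*b + 2.79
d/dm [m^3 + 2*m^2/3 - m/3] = 3*m^2 + 4*m/3 - 1/3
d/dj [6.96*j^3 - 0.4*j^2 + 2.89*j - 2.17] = 20.88*j^2 - 0.8*j + 2.89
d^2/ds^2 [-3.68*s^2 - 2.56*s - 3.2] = -7.36000000000000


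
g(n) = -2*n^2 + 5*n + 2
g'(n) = 5 - 4*n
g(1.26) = 5.12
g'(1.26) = -0.04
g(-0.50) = -1.00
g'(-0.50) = 7.00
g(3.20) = -2.48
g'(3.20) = -7.80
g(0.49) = 3.97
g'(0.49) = 3.04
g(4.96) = -22.40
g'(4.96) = -14.84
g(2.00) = 4.00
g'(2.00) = -3.00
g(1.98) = 4.06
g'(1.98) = -2.92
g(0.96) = 4.96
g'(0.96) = 1.16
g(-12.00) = -346.00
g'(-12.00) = 53.00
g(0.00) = 2.00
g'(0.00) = 5.00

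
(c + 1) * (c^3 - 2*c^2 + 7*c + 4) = c^4 - c^3 + 5*c^2 + 11*c + 4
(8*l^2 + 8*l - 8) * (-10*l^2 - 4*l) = -80*l^4 - 112*l^3 + 48*l^2 + 32*l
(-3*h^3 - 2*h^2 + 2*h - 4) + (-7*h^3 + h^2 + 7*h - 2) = -10*h^3 - h^2 + 9*h - 6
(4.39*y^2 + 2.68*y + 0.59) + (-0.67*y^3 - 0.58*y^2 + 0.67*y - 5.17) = -0.67*y^3 + 3.81*y^2 + 3.35*y - 4.58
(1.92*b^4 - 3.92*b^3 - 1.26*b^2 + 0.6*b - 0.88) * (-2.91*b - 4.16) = -5.5872*b^5 + 3.42*b^4 + 19.9738*b^3 + 3.4956*b^2 + 0.0648*b + 3.6608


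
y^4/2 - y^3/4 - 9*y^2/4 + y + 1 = (y/2 + 1)*(y - 2)*(y - 1)*(y + 1/2)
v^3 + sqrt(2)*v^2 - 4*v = v*(v - sqrt(2))*(v + 2*sqrt(2))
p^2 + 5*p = p*(p + 5)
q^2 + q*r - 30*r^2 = (q - 5*r)*(q + 6*r)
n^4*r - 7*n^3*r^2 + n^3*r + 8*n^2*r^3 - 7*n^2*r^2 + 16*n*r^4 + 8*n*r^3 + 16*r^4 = (n - 4*r)^2*(n + r)*(n*r + r)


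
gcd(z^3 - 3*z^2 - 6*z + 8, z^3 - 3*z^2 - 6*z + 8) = z^3 - 3*z^2 - 6*z + 8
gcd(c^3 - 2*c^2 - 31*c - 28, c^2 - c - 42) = c - 7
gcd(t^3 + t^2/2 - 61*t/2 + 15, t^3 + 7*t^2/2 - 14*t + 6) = t^2 + 11*t/2 - 3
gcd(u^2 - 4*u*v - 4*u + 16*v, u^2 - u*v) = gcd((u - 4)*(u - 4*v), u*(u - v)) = 1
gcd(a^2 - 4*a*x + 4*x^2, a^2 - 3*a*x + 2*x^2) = -a + 2*x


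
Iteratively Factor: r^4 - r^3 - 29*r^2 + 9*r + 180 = (r + 3)*(r^3 - 4*r^2 - 17*r + 60) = (r + 3)*(r + 4)*(r^2 - 8*r + 15) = (r - 5)*(r + 3)*(r + 4)*(r - 3)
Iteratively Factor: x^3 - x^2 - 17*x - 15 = (x + 1)*(x^2 - 2*x - 15) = (x - 5)*(x + 1)*(x + 3)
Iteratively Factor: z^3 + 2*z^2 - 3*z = (z - 1)*(z^2 + 3*z) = (z - 1)*(z + 3)*(z)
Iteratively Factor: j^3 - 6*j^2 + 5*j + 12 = (j - 4)*(j^2 - 2*j - 3) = (j - 4)*(j - 3)*(j + 1)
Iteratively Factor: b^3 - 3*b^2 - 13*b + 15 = (b - 5)*(b^2 + 2*b - 3) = (b - 5)*(b + 3)*(b - 1)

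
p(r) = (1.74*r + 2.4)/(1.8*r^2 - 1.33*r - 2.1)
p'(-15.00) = -0.00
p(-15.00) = -0.06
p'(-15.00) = -0.00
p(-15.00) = -0.06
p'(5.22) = -0.08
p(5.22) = 0.29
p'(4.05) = -0.18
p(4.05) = 0.43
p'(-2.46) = 0.01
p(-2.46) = -0.16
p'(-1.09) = 2.36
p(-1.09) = 0.34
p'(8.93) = -0.02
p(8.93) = 0.14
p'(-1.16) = 1.54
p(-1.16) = 0.20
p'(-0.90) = 15.51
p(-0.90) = 1.50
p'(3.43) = -0.32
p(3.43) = 0.58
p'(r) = (1.33 - 3.6*r)*(1.74*r + 2.4)/(1.8*r^2 - 1.33*r - 2.1)^2 + 1.74/(1.8*r^2 - 1.33*r - 2.1) = (3.132*r^2 - 2.3142*r - (1.74*r + 2.4)*(3.6*r - 1.33) - 3.654)/(-1.8*r^2 + 1.33*r + 2.1)^2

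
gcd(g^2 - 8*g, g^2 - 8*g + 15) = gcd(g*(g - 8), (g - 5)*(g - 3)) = 1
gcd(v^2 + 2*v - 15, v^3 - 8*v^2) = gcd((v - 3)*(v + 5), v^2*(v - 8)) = 1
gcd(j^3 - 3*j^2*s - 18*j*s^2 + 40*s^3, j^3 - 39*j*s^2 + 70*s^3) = j^2 - 7*j*s + 10*s^2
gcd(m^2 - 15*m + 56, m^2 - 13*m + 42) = m - 7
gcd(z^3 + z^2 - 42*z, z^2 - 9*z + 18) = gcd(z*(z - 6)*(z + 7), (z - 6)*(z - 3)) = z - 6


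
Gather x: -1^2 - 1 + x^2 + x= x^2 + x - 2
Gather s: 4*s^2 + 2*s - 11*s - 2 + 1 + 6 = 4*s^2 - 9*s + 5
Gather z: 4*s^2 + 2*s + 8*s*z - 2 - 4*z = 4*s^2 + 2*s + z*(8*s - 4) - 2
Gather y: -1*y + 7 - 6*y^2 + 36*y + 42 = -6*y^2 + 35*y + 49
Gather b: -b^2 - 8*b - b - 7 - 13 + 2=-b^2 - 9*b - 18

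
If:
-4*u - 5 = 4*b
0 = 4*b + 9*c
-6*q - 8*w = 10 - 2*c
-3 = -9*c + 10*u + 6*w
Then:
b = w - 19/12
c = 19/27 - 4*w/9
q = -40*w/27 - 116/81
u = 1/3 - w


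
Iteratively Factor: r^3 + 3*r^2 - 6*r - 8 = (r - 2)*(r^2 + 5*r + 4) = (r - 2)*(r + 1)*(r + 4)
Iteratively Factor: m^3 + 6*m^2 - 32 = (m - 2)*(m^2 + 8*m + 16) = (m - 2)*(m + 4)*(m + 4)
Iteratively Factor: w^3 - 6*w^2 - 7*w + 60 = (w - 5)*(w^2 - w - 12) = (w - 5)*(w + 3)*(w - 4)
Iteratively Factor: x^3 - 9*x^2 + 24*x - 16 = (x - 4)*(x^2 - 5*x + 4) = (x - 4)^2*(x - 1)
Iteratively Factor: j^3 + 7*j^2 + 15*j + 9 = (j + 1)*(j^2 + 6*j + 9) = (j + 1)*(j + 3)*(j + 3)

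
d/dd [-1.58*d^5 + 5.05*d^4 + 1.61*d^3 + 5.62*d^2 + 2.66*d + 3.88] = -7.9*d^4 + 20.2*d^3 + 4.83*d^2 + 11.24*d + 2.66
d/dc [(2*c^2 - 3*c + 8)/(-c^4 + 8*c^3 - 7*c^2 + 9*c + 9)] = (4*c^5 - 25*c^4 + 80*c^3 - 195*c^2 + 148*c - 99)/(c^8 - 16*c^7 + 78*c^6 - 130*c^5 + 175*c^4 + 18*c^3 - 45*c^2 + 162*c + 81)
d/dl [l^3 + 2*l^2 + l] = 3*l^2 + 4*l + 1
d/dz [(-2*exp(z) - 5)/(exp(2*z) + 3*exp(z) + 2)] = (2*exp(2*z) + 10*exp(z) + 11)*exp(z)/(exp(4*z) + 6*exp(3*z) + 13*exp(2*z) + 12*exp(z) + 4)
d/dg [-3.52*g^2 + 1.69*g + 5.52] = 1.69 - 7.04*g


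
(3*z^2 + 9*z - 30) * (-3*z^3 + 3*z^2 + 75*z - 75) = -9*z^5 - 18*z^4 + 342*z^3 + 360*z^2 - 2925*z + 2250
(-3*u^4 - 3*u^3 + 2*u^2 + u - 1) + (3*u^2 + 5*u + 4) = -3*u^4 - 3*u^3 + 5*u^2 + 6*u + 3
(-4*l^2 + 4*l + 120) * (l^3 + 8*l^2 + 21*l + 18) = -4*l^5 - 28*l^4 + 68*l^3 + 972*l^2 + 2592*l + 2160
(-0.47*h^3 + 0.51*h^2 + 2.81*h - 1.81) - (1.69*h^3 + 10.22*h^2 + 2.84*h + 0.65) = -2.16*h^3 - 9.71*h^2 - 0.0299999999999998*h - 2.46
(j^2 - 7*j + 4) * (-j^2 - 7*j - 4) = -j^4 + 41*j^2 - 16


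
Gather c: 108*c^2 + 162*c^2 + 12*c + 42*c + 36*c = 270*c^2 + 90*c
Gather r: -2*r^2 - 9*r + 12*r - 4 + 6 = -2*r^2 + 3*r + 2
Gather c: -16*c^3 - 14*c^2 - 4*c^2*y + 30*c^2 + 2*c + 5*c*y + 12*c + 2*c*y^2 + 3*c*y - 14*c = -16*c^3 + c^2*(16 - 4*y) + c*(2*y^2 + 8*y)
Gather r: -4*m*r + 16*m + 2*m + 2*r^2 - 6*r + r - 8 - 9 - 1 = 18*m + 2*r^2 + r*(-4*m - 5) - 18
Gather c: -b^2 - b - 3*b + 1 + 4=-b^2 - 4*b + 5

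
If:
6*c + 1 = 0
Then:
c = -1/6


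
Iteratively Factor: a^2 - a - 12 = (a + 3)*(a - 4)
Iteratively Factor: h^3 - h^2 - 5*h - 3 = (h - 3)*(h^2 + 2*h + 1) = (h - 3)*(h + 1)*(h + 1)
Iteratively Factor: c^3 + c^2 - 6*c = (c - 2)*(c^2 + 3*c) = c*(c - 2)*(c + 3)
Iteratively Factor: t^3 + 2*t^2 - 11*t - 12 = (t + 1)*(t^2 + t - 12) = (t + 1)*(t + 4)*(t - 3)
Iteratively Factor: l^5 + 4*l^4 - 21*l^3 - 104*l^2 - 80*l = (l + 4)*(l^4 - 21*l^2 - 20*l) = (l + 1)*(l + 4)*(l^3 - l^2 - 20*l) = (l - 5)*(l + 1)*(l + 4)*(l^2 + 4*l) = l*(l - 5)*(l + 1)*(l + 4)*(l + 4)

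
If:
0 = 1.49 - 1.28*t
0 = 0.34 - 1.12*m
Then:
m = 0.30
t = 1.16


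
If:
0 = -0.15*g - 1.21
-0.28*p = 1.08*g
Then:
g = -8.07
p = 31.11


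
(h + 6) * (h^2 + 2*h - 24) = h^3 + 8*h^2 - 12*h - 144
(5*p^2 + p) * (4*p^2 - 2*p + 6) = 20*p^4 - 6*p^3 + 28*p^2 + 6*p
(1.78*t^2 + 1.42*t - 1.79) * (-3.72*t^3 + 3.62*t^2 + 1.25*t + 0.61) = -6.6216*t^5 + 1.1612*t^4 + 14.0242*t^3 - 3.619*t^2 - 1.3713*t - 1.0919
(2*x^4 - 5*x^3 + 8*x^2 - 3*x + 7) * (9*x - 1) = 18*x^5 - 47*x^4 + 77*x^3 - 35*x^2 + 66*x - 7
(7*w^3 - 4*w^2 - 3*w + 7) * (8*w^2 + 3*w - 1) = 56*w^5 - 11*w^4 - 43*w^3 + 51*w^2 + 24*w - 7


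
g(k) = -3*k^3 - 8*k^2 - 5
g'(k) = -9*k^2 - 16*k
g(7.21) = -1545.29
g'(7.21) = -583.22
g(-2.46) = -8.75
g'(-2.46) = -15.10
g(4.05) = -335.51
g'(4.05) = -212.42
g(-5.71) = 292.68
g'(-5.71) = -202.08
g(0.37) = -6.25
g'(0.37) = -7.15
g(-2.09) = -12.56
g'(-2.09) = -5.87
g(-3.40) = 20.43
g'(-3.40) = -49.64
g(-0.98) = -9.86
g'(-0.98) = 7.04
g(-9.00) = 1534.00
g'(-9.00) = -585.00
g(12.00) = -6341.00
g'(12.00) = -1488.00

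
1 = 1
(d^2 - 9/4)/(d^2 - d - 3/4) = (2*d + 3)/(2*d + 1)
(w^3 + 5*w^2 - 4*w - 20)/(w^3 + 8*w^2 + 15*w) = (w^2 - 4)/(w*(w + 3))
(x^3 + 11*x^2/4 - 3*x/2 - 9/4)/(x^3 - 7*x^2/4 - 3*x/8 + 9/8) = 2*(x + 3)/(2*x - 3)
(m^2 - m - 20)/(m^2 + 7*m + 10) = (m^2 - m - 20)/(m^2 + 7*m + 10)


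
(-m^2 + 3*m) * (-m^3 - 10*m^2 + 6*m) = m^5 + 7*m^4 - 36*m^3 + 18*m^2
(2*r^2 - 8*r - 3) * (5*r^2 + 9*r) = 10*r^4 - 22*r^3 - 87*r^2 - 27*r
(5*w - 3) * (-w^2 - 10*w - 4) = -5*w^3 - 47*w^2 + 10*w + 12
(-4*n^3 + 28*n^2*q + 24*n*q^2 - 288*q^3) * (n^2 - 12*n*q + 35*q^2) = -4*n^5 + 76*n^4*q - 452*n^3*q^2 + 404*n^2*q^3 + 4296*n*q^4 - 10080*q^5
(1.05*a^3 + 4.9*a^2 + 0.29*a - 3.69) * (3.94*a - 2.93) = 4.137*a^4 + 16.2295*a^3 - 13.2144*a^2 - 15.3883*a + 10.8117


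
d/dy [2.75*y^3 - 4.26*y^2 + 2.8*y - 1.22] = 8.25*y^2 - 8.52*y + 2.8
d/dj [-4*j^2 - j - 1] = -8*j - 1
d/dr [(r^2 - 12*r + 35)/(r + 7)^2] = 2*(13*r - 77)/(r^3 + 21*r^2 + 147*r + 343)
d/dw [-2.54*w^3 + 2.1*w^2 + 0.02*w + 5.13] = -7.62*w^2 + 4.2*w + 0.02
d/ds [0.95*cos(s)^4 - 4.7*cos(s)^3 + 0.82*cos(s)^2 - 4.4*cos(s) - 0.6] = (-3.8*cos(s)^3 + 14.1*cos(s)^2 - 1.64*cos(s) + 4.4)*sin(s)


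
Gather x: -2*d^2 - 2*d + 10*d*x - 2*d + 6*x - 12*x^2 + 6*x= -2*d^2 - 4*d - 12*x^2 + x*(10*d + 12)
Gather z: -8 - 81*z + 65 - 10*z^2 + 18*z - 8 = -10*z^2 - 63*z + 49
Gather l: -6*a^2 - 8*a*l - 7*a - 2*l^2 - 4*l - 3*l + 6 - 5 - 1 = -6*a^2 - 7*a - 2*l^2 + l*(-8*a - 7)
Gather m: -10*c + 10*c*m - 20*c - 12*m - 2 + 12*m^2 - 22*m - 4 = -30*c + 12*m^2 + m*(10*c - 34) - 6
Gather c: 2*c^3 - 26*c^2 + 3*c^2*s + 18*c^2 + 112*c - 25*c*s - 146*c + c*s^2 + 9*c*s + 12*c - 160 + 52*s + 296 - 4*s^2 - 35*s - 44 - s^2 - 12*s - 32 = 2*c^3 + c^2*(3*s - 8) + c*(s^2 - 16*s - 22) - 5*s^2 + 5*s + 60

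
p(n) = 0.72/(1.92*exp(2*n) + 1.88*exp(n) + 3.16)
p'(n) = 0.72*(-3.84*exp(2*n) - 1.88*exp(n))/(1.92*exp(2*n) + 1.88*exp(n) + 3.16)^2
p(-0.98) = 0.17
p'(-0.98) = -0.05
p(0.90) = 0.04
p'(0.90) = -0.05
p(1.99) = 0.01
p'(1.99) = -0.01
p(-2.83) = 0.22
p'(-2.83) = -0.01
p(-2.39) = 0.22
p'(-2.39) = -0.01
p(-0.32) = 0.13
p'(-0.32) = -0.08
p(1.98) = 0.01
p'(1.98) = -0.01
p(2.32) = 0.00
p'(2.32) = -0.01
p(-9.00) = 0.23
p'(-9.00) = 0.00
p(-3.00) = 0.22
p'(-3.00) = -0.00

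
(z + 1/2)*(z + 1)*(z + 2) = z^3 + 7*z^2/2 + 7*z/2 + 1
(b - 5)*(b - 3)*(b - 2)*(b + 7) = b^4 - 3*b^3 - 39*b^2 + 187*b - 210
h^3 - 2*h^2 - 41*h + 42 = (h - 7)*(h - 1)*(h + 6)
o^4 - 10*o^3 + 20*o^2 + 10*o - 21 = (o - 7)*(o - 3)*(o - 1)*(o + 1)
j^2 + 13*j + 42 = (j + 6)*(j + 7)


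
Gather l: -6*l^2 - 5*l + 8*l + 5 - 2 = -6*l^2 + 3*l + 3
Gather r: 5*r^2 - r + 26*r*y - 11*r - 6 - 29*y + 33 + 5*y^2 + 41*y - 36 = 5*r^2 + r*(26*y - 12) + 5*y^2 + 12*y - 9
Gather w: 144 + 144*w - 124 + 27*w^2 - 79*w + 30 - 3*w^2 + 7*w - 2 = 24*w^2 + 72*w + 48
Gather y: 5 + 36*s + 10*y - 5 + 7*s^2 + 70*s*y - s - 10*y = 7*s^2 + 70*s*y + 35*s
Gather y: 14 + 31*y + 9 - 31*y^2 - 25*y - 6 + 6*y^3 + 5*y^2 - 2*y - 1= 6*y^3 - 26*y^2 + 4*y + 16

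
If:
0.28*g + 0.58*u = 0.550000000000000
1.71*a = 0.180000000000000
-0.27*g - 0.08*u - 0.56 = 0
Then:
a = 0.11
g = -2.75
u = 2.27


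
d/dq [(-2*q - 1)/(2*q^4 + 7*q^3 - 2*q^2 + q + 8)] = (-4*q^4 - 14*q^3 + 4*q^2 - 2*q + (2*q + 1)*(8*q^3 + 21*q^2 - 4*q + 1) - 16)/(2*q^4 + 7*q^3 - 2*q^2 + q + 8)^2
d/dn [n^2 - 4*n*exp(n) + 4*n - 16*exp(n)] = -4*n*exp(n) + 2*n - 20*exp(n) + 4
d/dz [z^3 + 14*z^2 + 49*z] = 3*z^2 + 28*z + 49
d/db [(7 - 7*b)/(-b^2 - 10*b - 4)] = 7*(b^2 + 10*b - 2*(b - 1)*(b + 5) + 4)/(b^2 + 10*b + 4)^2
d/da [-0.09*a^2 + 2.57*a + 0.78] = 2.57 - 0.18*a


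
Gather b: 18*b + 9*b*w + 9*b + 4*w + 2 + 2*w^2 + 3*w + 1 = b*(9*w + 27) + 2*w^2 + 7*w + 3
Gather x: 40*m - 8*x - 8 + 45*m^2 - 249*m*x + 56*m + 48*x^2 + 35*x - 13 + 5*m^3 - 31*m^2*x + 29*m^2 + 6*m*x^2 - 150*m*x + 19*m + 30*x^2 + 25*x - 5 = 5*m^3 + 74*m^2 + 115*m + x^2*(6*m + 78) + x*(-31*m^2 - 399*m + 52) - 26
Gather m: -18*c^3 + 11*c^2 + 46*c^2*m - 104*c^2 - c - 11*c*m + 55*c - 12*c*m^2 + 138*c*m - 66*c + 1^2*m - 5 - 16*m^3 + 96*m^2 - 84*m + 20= -18*c^3 - 93*c^2 - 12*c - 16*m^3 + m^2*(96 - 12*c) + m*(46*c^2 + 127*c - 83) + 15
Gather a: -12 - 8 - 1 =-21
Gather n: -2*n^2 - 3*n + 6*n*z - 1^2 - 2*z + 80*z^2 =-2*n^2 + n*(6*z - 3) + 80*z^2 - 2*z - 1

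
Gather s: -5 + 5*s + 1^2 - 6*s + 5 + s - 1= 0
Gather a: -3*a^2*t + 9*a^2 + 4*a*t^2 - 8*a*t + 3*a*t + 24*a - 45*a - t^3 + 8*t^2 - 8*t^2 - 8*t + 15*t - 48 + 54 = a^2*(9 - 3*t) + a*(4*t^2 - 5*t - 21) - t^3 + 7*t + 6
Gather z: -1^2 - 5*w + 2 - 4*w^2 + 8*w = -4*w^2 + 3*w + 1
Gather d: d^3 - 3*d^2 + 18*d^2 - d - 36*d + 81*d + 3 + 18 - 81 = d^3 + 15*d^2 + 44*d - 60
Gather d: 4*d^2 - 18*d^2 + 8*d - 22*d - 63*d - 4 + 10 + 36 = -14*d^2 - 77*d + 42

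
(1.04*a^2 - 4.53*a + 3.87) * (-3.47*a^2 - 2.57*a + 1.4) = -3.6088*a^4 + 13.0463*a^3 - 0.330800000000002*a^2 - 16.2879*a + 5.418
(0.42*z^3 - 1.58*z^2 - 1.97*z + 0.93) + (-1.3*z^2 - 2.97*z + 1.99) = 0.42*z^3 - 2.88*z^2 - 4.94*z + 2.92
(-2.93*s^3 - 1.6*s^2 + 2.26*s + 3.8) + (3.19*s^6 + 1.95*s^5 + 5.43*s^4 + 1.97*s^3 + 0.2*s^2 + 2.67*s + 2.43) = 3.19*s^6 + 1.95*s^5 + 5.43*s^4 - 0.96*s^3 - 1.4*s^2 + 4.93*s + 6.23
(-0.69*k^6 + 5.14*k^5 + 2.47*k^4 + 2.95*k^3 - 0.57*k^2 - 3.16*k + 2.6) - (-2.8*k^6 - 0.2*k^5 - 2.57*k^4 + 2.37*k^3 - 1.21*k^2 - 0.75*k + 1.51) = 2.11*k^6 + 5.34*k^5 + 5.04*k^4 + 0.58*k^3 + 0.64*k^2 - 2.41*k + 1.09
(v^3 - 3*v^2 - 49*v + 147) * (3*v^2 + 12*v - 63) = 3*v^5 + 3*v^4 - 246*v^3 + 42*v^2 + 4851*v - 9261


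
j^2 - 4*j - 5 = (j - 5)*(j + 1)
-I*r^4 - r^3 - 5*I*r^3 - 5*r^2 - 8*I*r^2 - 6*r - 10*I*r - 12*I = (r + 2)*(r + 3)*(r - 2*I)*(-I*r + 1)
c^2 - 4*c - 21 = (c - 7)*(c + 3)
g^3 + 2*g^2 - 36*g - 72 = (g - 6)*(g + 2)*(g + 6)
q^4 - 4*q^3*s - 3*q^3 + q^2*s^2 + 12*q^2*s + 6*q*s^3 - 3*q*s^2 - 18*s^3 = (q - 3)*(q - 3*s)*(q - 2*s)*(q + s)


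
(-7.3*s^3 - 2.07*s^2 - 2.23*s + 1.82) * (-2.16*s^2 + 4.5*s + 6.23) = 15.768*s^5 - 28.3788*s^4 - 49.9772*s^3 - 26.8623*s^2 - 5.7029*s + 11.3386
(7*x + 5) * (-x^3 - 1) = -7*x^4 - 5*x^3 - 7*x - 5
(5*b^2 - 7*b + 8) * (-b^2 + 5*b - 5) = -5*b^4 + 32*b^3 - 68*b^2 + 75*b - 40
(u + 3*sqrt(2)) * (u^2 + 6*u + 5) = u^3 + 3*sqrt(2)*u^2 + 6*u^2 + 5*u + 18*sqrt(2)*u + 15*sqrt(2)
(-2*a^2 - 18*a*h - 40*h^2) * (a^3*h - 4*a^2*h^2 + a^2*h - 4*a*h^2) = -2*a^5*h - 10*a^4*h^2 - 2*a^4*h + 32*a^3*h^3 - 10*a^3*h^2 + 160*a^2*h^4 + 32*a^2*h^3 + 160*a*h^4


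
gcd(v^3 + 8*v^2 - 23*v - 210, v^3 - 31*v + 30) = v^2 + v - 30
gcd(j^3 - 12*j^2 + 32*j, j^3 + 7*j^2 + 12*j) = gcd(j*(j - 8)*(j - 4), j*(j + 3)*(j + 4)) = j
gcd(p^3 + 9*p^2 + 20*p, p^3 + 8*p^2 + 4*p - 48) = p + 4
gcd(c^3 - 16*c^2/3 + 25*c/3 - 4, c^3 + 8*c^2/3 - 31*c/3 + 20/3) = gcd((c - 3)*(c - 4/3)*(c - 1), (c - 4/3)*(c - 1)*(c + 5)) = c^2 - 7*c/3 + 4/3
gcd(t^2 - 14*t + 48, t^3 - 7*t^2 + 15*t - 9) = 1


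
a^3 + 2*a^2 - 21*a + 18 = (a - 3)*(a - 1)*(a + 6)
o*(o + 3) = o^2 + 3*o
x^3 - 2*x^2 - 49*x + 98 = (x - 7)*(x - 2)*(x + 7)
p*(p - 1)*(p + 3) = p^3 + 2*p^2 - 3*p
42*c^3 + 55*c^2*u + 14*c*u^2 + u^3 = (c + u)*(6*c + u)*(7*c + u)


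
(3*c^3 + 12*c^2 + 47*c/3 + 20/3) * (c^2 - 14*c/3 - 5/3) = 3*c^5 - 2*c^4 - 136*c^3/3 - 778*c^2/9 - 515*c/9 - 100/9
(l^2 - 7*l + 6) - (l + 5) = l^2 - 8*l + 1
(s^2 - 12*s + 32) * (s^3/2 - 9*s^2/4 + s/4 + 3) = s^5/2 - 33*s^4/4 + 173*s^3/4 - 72*s^2 - 28*s + 96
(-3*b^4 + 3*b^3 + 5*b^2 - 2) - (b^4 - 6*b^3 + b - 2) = -4*b^4 + 9*b^3 + 5*b^2 - b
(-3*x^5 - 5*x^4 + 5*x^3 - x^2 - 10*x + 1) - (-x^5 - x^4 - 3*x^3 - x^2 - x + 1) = -2*x^5 - 4*x^4 + 8*x^3 - 9*x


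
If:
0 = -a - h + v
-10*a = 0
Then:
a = 0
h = v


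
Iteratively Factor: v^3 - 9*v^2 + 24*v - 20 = (v - 2)*(v^2 - 7*v + 10) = (v - 5)*(v - 2)*(v - 2)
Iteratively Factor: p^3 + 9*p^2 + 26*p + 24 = (p + 2)*(p^2 + 7*p + 12) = (p + 2)*(p + 3)*(p + 4)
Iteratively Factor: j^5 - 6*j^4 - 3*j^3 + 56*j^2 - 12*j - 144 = (j + 2)*(j^4 - 8*j^3 + 13*j^2 + 30*j - 72) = (j + 2)^2*(j^3 - 10*j^2 + 33*j - 36) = (j - 3)*(j + 2)^2*(j^2 - 7*j + 12) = (j - 3)^2*(j + 2)^2*(j - 4)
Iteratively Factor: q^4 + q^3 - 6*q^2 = (q + 3)*(q^3 - 2*q^2) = (q - 2)*(q + 3)*(q^2) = q*(q - 2)*(q + 3)*(q)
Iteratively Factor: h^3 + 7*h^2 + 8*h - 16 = (h + 4)*(h^2 + 3*h - 4) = (h - 1)*(h + 4)*(h + 4)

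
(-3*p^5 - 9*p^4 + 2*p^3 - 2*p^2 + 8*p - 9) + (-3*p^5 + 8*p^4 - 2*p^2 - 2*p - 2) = -6*p^5 - p^4 + 2*p^3 - 4*p^2 + 6*p - 11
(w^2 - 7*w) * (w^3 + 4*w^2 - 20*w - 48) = w^5 - 3*w^4 - 48*w^3 + 92*w^2 + 336*w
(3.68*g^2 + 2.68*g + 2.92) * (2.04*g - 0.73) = 7.5072*g^3 + 2.7808*g^2 + 4.0004*g - 2.1316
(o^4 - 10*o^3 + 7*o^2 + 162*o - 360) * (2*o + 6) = 2*o^5 - 14*o^4 - 46*o^3 + 366*o^2 + 252*o - 2160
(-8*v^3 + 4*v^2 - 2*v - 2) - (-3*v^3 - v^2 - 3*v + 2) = -5*v^3 + 5*v^2 + v - 4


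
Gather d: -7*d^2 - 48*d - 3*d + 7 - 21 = -7*d^2 - 51*d - 14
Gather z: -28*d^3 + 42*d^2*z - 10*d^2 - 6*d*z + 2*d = -28*d^3 - 10*d^2 + 2*d + z*(42*d^2 - 6*d)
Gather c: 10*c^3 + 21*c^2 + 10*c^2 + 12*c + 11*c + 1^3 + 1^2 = 10*c^3 + 31*c^2 + 23*c + 2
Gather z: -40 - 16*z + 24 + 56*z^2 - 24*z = 56*z^2 - 40*z - 16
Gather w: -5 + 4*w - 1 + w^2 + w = w^2 + 5*w - 6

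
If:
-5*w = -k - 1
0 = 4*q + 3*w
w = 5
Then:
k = 24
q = -15/4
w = 5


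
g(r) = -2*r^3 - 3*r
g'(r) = -6*r^2 - 3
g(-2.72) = 48.41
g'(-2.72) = -47.39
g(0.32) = -1.03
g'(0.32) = -3.61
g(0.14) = -0.43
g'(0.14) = -3.12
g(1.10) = -5.96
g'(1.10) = -10.26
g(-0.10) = 0.30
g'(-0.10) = -3.06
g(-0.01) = 0.03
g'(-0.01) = -3.00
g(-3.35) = 85.24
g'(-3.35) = -70.34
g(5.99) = -447.81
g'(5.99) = -218.28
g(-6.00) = 450.00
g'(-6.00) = -219.00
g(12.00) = -3492.00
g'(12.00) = -867.00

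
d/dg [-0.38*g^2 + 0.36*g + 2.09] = 0.36 - 0.76*g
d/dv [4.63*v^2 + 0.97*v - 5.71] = 9.26*v + 0.97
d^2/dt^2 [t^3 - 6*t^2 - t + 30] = 6*t - 12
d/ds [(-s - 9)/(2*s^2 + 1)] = (-2*s^2 + 4*s*(s + 9) - 1)/(2*s^2 + 1)^2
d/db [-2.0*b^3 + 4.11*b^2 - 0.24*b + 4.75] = -6.0*b^2 + 8.22*b - 0.24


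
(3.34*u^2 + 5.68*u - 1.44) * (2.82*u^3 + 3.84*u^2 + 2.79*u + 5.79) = 9.4188*u^5 + 28.8432*u^4 + 27.069*u^3 + 29.6562*u^2 + 28.8696*u - 8.3376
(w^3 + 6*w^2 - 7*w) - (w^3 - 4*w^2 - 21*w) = 10*w^2 + 14*w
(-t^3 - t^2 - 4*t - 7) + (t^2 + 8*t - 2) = -t^3 + 4*t - 9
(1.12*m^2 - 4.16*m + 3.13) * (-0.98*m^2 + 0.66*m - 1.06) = -1.0976*m^4 + 4.816*m^3 - 7.0002*m^2 + 6.4754*m - 3.3178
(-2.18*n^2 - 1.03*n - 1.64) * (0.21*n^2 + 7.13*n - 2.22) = -0.4578*n^4 - 15.7597*n^3 - 2.8487*n^2 - 9.4066*n + 3.6408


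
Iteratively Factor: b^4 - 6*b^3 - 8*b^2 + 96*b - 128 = (b - 4)*(b^3 - 2*b^2 - 16*b + 32) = (b - 4)*(b + 4)*(b^2 - 6*b + 8) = (b - 4)*(b - 2)*(b + 4)*(b - 4)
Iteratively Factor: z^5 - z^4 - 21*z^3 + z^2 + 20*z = (z)*(z^4 - z^3 - 21*z^2 + z + 20) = z*(z + 4)*(z^3 - 5*z^2 - z + 5) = z*(z - 1)*(z + 4)*(z^2 - 4*z - 5) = z*(z - 5)*(z - 1)*(z + 4)*(z + 1)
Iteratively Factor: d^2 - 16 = (d - 4)*(d + 4)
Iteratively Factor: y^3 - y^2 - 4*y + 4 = (y + 2)*(y^2 - 3*y + 2) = (y - 1)*(y + 2)*(y - 2)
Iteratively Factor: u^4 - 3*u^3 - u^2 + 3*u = (u - 3)*(u^3 - u) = u*(u - 3)*(u^2 - 1) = u*(u - 3)*(u - 1)*(u + 1)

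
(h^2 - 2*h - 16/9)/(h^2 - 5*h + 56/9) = (3*h + 2)/(3*h - 7)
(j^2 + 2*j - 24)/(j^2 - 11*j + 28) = (j + 6)/(j - 7)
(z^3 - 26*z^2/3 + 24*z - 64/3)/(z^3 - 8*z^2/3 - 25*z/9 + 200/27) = 9*(z^2 - 6*z + 8)/(9*z^2 - 25)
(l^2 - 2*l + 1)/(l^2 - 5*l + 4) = (l - 1)/(l - 4)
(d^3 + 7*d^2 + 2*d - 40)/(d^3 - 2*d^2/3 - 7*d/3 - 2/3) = 3*(d^2 + 9*d + 20)/(3*d^2 + 4*d + 1)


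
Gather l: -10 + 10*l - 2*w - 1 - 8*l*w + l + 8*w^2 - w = l*(11 - 8*w) + 8*w^2 - 3*w - 11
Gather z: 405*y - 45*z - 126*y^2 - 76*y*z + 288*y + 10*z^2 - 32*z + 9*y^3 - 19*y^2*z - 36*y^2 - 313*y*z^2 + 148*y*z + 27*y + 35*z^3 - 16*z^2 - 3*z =9*y^3 - 162*y^2 + 720*y + 35*z^3 + z^2*(-313*y - 6) + z*(-19*y^2 + 72*y - 80)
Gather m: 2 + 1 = 3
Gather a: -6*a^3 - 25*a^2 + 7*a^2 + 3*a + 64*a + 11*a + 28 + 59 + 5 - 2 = -6*a^3 - 18*a^2 + 78*a + 90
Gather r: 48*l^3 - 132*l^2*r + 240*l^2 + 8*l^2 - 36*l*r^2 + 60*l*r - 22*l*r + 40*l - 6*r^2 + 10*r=48*l^3 + 248*l^2 + 40*l + r^2*(-36*l - 6) + r*(-132*l^2 + 38*l + 10)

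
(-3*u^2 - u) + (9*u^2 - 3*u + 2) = 6*u^2 - 4*u + 2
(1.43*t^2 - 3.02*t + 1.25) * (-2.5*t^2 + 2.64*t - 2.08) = -3.575*t^4 + 11.3252*t^3 - 14.0722*t^2 + 9.5816*t - 2.6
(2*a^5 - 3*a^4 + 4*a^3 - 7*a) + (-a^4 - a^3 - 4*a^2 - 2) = 2*a^5 - 4*a^4 + 3*a^3 - 4*a^2 - 7*a - 2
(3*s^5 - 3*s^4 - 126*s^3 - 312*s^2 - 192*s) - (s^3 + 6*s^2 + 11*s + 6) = 3*s^5 - 3*s^4 - 127*s^3 - 318*s^2 - 203*s - 6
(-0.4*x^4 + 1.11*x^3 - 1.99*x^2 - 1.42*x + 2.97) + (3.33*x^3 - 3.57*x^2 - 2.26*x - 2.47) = -0.4*x^4 + 4.44*x^3 - 5.56*x^2 - 3.68*x + 0.5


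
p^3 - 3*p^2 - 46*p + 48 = (p - 8)*(p - 1)*(p + 6)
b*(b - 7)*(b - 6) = b^3 - 13*b^2 + 42*b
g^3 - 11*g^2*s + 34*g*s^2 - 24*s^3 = (g - 6*s)*(g - 4*s)*(g - s)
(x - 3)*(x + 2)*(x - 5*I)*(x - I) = x^4 - x^3 - 6*I*x^3 - 11*x^2 + 6*I*x^2 + 5*x + 36*I*x + 30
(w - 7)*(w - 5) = w^2 - 12*w + 35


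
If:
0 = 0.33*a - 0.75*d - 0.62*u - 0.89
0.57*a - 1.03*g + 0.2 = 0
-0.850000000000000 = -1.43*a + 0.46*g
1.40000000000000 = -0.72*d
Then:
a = 0.80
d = -1.94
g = 0.64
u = 1.34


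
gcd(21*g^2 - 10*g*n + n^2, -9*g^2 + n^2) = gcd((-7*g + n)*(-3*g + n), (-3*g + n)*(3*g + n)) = 3*g - n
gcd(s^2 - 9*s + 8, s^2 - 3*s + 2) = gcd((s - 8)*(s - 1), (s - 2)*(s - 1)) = s - 1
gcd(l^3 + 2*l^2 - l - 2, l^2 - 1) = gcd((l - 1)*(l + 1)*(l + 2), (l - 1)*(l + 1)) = l^2 - 1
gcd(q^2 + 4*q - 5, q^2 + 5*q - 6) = q - 1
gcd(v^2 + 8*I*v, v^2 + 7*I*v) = v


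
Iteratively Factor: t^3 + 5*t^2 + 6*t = (t + 2)*(t^2 + 3*t) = t*(t + 2)*(t + 3)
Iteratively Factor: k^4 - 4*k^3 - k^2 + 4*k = (k - 1)*(k^3 - 3*k^2 - 4*k) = (k - 4)*(k - 1)*(k^2 + k) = k*(k - 4)*(k - 1)*(k + 1)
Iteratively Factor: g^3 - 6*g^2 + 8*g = (g - 2)*(g^2 - 4*g) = (g - 4)*(g - 2)*(g)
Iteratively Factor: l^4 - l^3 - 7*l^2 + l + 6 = (l + 2)*(l^3 - 3*l^2 - l + 3) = (l - 3)*(l + 2)*(l^2 - 1) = (l - 3)*(l + 1)*(l + 2)*(l - 1)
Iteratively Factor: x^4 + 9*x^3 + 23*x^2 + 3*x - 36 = (x + 3)*(x^3 + 6*x^2 + 5*x - 12) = (x + 3)*(x + 4)*(x^2 + 2*x - 3) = (x + 3)^2*(x + 4)*(x - 1)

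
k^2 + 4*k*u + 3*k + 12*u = (k + 3)*(k + 4*u)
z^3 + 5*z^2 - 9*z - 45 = (z - 3)*(z + 3)*(z + 5)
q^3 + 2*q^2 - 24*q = q*(q - 4)*(q + 6)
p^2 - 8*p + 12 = (p - 6)*(p - 2)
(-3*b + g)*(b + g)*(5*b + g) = -15*b^3 - 13*b^2*g + 3*b*g^2 + g^3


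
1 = 1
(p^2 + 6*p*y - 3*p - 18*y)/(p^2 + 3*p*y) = (p^2 + 6*p*y - 3*p - 18*y)/(p*(p + 3*y))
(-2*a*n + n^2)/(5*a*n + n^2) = (-2*a + n)/(5*a + n)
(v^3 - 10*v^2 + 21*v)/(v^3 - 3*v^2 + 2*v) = (v^2 - 10*v + 21)/(v^2 - 3*v + 2)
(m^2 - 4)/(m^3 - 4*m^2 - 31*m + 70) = (m + 2)/(m^2 - 2*m - 35)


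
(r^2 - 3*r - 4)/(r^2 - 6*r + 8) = (r + 1)/(r - 2)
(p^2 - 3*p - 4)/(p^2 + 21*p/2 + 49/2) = 2*(p^2 - 3*p - 4)/(2*p^2 + 21*p + 49)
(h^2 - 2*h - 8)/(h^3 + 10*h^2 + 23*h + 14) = (h - 4)/(h^2 + 8*h + 7)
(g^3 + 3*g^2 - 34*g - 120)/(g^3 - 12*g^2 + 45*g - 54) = (g^2 + 9*g + 20)/(g^2 - 6*g + 9)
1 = 1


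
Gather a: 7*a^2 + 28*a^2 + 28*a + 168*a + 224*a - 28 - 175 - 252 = 35*a^2 + 420*a - 455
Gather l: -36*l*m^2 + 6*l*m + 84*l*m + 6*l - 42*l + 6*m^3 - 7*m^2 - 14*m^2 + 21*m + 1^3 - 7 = l*(-36*m^2 + 90*m - 36) + 6*m^3 - 21*m^2 + 21*m - 6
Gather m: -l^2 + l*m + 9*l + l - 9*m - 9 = -l^2 + 10*l + m*(l - 9) - 9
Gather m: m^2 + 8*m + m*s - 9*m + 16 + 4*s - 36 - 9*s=m^2 + m*(s - 1) - 5*s - 20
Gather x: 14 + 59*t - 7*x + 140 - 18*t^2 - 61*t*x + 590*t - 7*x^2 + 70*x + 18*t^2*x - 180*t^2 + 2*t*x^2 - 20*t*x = -198*t^2 + 649*t + x^2*(2*t - 7) + x*(18*t^2 - 81*t + 63) + 154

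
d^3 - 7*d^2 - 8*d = d*(d - 8)*(d + 1)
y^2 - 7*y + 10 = (y - 5)*(y - 2)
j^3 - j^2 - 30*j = j*(j - 6)*(j + 5)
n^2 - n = n*(n - 1)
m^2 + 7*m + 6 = (m + 1)*(m + 6)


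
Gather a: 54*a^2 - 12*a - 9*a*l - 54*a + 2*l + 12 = 54*a^2 + a*(-9*l - 66) + 2*l + 12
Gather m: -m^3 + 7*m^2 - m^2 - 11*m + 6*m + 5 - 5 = -m^3 + 6*m^2 - 5*m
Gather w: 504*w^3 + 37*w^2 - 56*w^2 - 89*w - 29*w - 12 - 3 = 504*w^3 - 19*w^2 - 118*w - 15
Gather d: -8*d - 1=-8*d - 1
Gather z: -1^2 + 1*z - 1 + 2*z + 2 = 3*z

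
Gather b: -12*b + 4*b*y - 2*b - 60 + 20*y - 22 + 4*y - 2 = b*(4*y - 14) + 24*y - 84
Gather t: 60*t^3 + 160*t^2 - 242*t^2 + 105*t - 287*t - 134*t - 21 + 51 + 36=60*t^3 - 82*t^2 - 316*t + 66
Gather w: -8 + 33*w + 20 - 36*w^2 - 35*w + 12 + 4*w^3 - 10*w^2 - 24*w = 4*w^3 - 46*w^2 - 26*w + 24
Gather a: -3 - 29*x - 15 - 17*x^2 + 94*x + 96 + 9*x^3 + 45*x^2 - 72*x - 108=9*x^3 + 28*x^2 - 7*x - 30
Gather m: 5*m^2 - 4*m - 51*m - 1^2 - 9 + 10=5*m^2 - 55*m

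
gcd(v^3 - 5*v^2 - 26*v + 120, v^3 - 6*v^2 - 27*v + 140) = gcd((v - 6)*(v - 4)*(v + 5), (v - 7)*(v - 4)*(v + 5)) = v^2 + v - 20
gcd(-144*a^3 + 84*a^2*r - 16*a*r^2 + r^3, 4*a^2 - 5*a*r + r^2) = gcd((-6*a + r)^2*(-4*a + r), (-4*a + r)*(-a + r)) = -4*a + r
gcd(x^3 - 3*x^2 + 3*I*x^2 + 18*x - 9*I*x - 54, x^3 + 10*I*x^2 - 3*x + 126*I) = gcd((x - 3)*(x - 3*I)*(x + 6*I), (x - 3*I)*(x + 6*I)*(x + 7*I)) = x^2 + 3*I*x + 18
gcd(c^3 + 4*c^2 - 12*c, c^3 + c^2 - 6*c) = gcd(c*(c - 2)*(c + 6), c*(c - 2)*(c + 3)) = c^2 - 2*c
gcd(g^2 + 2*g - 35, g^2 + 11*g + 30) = 1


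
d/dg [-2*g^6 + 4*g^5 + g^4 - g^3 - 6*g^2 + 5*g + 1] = -12*g^5 + 20*g^4 + 4*g^3 - 3*g^2 - 12*g + 5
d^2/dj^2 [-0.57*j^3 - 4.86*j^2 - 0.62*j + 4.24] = -3.42*j - 9.72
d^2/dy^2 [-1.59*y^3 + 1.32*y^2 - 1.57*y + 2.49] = 2.64 - 9.54*y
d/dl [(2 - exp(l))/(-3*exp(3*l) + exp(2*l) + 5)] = (-(exp(l) - 2)*(9*exp(l) - 2)*exp(l) + 3*exp(3*l) - exp(2*l) - 5)*exp(l)/(-3*exp(3*l) + exp(2*l) + 5)^2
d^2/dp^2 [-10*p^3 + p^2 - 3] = 2 - 60*p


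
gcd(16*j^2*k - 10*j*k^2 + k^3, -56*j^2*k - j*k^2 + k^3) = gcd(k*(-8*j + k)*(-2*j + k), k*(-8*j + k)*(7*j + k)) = 8*j*k - k^2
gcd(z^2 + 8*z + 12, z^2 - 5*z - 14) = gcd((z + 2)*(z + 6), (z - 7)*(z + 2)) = z + 2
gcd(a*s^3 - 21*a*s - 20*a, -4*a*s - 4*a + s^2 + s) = s + 1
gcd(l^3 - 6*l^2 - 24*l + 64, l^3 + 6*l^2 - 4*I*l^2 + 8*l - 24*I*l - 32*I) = l + 4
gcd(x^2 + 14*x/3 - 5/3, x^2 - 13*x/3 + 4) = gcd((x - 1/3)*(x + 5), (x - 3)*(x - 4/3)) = 1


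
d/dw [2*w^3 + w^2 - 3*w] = 6*w^2 + 2*w - 3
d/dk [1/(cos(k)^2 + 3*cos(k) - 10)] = (2*cos(k) + 3)*sin(k)/(cos(k)^2 + 3*cos(k) - 10)^2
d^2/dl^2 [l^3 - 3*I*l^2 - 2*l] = 6*l - 6*I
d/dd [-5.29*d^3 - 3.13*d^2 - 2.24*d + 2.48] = -15.87*d^2 - 6.26*d - 2.24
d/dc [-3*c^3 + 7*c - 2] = 7 - 9*c^2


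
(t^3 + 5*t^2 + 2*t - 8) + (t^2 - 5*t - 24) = t^3 + 6*t^2 - 3*t - 32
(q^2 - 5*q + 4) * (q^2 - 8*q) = q^4 - 13*q^3 + 44*q^2 - 32*q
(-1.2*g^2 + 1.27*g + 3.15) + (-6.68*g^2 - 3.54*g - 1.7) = -7.88*g^2 - 2.27*g + 1.45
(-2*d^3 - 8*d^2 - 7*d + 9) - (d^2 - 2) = -2*d^3 - 9*d^2 - 7*d + 11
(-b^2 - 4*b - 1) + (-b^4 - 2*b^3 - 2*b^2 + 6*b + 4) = -b^4 - 2*b^3 - 3*b^2 + 2*b + 3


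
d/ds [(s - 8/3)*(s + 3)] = 2*s + 1/3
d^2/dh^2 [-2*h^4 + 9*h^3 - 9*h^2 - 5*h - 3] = -24*h^2 + 54*h - 18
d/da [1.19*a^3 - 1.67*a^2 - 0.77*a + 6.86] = 3.57*a^2 - 3.34*a - 0.77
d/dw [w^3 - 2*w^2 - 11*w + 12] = 3*w^2 - 4*w - 11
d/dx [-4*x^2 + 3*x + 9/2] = 3 - 8*x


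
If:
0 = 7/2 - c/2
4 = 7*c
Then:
No Solution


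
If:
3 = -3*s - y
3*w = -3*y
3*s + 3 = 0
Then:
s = -1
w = 0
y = 0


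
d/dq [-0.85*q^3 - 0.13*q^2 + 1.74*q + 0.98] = -2.55*q^2 - 0.26*q + 1.74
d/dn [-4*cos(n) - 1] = 4*sin(n)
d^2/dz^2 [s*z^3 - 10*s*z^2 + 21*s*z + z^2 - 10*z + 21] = 6*s*z - 20*s + 2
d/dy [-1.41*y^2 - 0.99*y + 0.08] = -2.82*y - 0.99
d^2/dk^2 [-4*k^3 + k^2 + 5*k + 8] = 2 - 24*k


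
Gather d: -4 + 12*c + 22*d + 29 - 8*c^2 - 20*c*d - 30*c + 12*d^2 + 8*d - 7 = -8*c^2 - 18*c + 12*d^2 + d*(30 - 20*c) + 18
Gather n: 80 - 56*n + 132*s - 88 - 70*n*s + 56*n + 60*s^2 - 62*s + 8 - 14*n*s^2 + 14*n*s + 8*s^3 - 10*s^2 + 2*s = n*(-14*s^2 - 56*s) + 8*s^3 + 50*s^2 + 72*s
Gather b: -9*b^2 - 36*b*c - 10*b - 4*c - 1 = -9*b^2 + b*(-36*c - 10) - 4*c - 1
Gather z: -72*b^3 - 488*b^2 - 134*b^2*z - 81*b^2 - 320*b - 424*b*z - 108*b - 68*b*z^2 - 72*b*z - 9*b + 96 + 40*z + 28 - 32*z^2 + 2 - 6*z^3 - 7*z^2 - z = -72*b^3 - 569*b^2 - 437*b - 6*z^3 + z^2*(-68*b - 39) + z*(-134*b^2 - 496*b + 39) + 126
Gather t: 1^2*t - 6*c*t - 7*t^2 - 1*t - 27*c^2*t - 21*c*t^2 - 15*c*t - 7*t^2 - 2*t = t^2*(-21*c - 14) + t*(-27*c^2 - 21*c - 2)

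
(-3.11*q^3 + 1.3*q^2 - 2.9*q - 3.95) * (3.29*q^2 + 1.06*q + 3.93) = -10.2319*q^5 + 0.9804*q^4 - 20.3853*q^3 - 10.9605*q^2 - 15.584*q - 15.5235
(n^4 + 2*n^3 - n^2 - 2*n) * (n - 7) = n^5 - 5*n^4 - 15*n^3 + 5*n^2 + 14*n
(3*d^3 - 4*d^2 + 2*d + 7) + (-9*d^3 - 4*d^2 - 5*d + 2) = -6*d^3 - 8*d^2 - 3*d + 9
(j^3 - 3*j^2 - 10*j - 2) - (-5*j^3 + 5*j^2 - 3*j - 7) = 6*j^3 - 8*j^2 - 7*j + 5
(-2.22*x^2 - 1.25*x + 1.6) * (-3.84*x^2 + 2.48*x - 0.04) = 8.5248*x^4 - 0.7056*x^3 - 9.1552*x^2 + 4.018*x - 0.064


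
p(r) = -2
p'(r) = 0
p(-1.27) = -2.00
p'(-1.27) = 0.00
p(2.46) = -2.00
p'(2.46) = 0.00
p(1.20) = -2.00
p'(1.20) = 0.00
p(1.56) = -2.00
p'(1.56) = 0.00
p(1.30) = -2.00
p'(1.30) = 0.00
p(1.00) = -2.00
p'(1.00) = 0.00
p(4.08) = -2.00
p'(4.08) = 0.00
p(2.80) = -2.00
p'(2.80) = 0.00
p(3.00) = -2.00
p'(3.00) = 0.00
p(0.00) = -2.00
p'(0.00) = 0.00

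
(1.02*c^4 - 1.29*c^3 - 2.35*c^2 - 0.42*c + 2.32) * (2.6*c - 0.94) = 2.652*c^5 - 4.3128*c^4 - 4.8974*c^3 + 1.117*c^2 + 6.4268*c - 2.1808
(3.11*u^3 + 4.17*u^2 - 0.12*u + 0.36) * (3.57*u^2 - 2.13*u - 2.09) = 11.1027*u^5 + 8.2626*u^4 - 15.8104*u^3 - 7.1745*u^2 - 0.516*u - 0.7524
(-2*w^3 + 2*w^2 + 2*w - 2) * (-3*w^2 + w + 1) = 6*w^5 - 8*w^4 - 6*w^3 + 10*w^2 - 2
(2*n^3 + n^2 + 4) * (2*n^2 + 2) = 4*n^5 + 2*n^4 + 4*n^3 + 10*n^2 + 8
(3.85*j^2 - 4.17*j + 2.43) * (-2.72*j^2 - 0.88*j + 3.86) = -10.472*j^4 + 7.9544*j^3 + 11.921*j^2 - 18.2346*j + 9.3798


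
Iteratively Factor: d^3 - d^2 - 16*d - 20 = (d - 5)*(d^2 + 4*d + 4) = (d - 5)*(d + 2)*(d + 2)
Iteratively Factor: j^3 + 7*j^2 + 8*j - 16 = (j - 1)*(j^2 + 8*j + 16) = (j - 1)*(j + 4)*(j + 4)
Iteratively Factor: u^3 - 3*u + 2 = (u + 2)*(u^2 - 2*u + 1) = (u - 1)*(u + 2)*(u - 1)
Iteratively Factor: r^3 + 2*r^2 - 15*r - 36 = (r - 4)*(r^2 + 6*r + 9) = (r - 4)*(r + 3)*(r + 3)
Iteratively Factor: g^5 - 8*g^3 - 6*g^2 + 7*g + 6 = (g - 1)*(g^4 + g^3 - 7*g^2 - 13*g - 6) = (g - 1)*(g + 1)*(g^3 - 7*g - 6) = (g - 3)*(g - 1)*(g + 1)*(g^2 + 3*g + 2) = (g - 3)*(g - 1)*(g + 1)*(g + 2)*(g + 1)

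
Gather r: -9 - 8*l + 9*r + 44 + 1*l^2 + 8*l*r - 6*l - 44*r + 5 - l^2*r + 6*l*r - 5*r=l^2 - 14*l + r*(-l^2 + 14*l - 40) + 40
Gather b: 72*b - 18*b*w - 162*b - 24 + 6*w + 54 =b*(-18*w - 90) + 6*w + 30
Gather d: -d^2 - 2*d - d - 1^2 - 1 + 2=-d^2 - 3*d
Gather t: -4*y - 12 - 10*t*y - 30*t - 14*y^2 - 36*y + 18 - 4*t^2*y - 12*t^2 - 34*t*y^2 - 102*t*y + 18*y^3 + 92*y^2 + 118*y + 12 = t^2*(-4*y - 12) + t*(-34*y^2 - 112*y - 30) + 18*y^3 + 78*y^2 + 78*y + 18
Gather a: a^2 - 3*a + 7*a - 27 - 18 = a^2 + 4*a - 45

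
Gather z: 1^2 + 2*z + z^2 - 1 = z^2 + 2*z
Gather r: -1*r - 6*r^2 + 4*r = -6*r^2 + 3*r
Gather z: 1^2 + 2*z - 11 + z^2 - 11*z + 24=z^2 - 9*z + 14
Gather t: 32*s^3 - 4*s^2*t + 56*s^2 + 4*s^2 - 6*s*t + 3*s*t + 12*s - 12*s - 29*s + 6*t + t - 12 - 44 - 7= 32*s^3 + 60*s^2 - 29*s + t*(-4*s^2 - 3*s + 7) - 63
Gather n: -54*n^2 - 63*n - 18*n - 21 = -54*n^2 - 81*n - 21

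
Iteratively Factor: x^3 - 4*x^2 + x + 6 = (x + 1)*(x^2 - 5*x + 6) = (x - 2)*(x + 1)*(x - 3)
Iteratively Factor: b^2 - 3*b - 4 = (b - 4)*(b + 1)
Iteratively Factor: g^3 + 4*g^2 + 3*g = (g + 1)*(g^2 + 3*g) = g*(g + 1)*(g + 3)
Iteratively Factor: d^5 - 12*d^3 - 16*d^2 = (d + 2)*(d^4 - 2*d^3 - 8*d^2) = (d + 2)^2*(d^3 - 4*d^2) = d*(d + 2)^2*(d^2 - 4*d) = d^2*(d + 2)^2*(d - 4)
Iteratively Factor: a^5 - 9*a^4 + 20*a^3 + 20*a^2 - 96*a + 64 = (a + 2)*(a^4 - 11*a^3 + 42*a^2 - 64*a + 32) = (a - 1)*(a + 2)*(a^3 - 10*a^2 + 32*a - 32) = (a - 2)*(a - 1)*(a + 2)*(a^2 - 8*a + 16) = (a - 4)*(a - 2)*(a - 1)*(a + 2)*(a - 4)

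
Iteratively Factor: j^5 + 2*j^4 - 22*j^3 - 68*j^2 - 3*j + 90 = (j - 5)*(j^4 + 7*j^3 + 13*j^2 - 3*j - 18) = (j - 5)*(j + 2)*(j^3 + 5*j^2 + 3*j - 9) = (j - 5)*(j + 2)*(j + 3)*(j^2 + 2*j - 3) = (j - 5)*(j - 1)*(j + 2)*(j + 3)*(j + 3)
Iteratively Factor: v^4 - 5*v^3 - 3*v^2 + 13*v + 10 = (v + 1)*(v^3 - 6*v^2 + 3*v + 10) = (v - 5)*(v + 1)*(v^2 - v - 2) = (v - 5)*(v + 1)^2*(v - 2)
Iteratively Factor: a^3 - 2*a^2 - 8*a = (a)*(a^2 - 2*a - 8) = a*(a + 2)*(a - 4)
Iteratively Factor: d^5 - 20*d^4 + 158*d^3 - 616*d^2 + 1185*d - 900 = (d - 4)*(d^4 - 16*d^3 + 94*d^2 - 240*d + 225) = (d - 4)*(d - 3)*(d^3 - 13*d^2 + 55*d - 75) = (d - 4)*(d - 3)^2*(d^2 - 10*d + 25) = (d - 5)*(d - 4)*(d - 3)^2*(d - 5)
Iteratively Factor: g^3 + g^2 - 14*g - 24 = (g - 4)*(g^2 + 5*g + 6) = (g - 4)*(g + 3)*(g + 2)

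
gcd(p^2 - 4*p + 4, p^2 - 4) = p - 2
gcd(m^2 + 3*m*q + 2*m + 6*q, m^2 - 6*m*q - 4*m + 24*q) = 1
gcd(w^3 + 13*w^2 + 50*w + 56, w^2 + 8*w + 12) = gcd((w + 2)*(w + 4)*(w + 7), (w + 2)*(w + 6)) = w + 2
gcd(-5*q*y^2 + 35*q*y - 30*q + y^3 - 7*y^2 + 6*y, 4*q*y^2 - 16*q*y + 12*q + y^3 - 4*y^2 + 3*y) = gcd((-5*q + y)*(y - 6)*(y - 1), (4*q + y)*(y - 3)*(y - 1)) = y - 1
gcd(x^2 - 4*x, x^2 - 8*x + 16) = x - 4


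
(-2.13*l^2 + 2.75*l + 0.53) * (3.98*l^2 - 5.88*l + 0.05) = -8.4774*l^4 + 23.4694*l^3 - 14.1671*l^2 - 2.9789*l + 0.0265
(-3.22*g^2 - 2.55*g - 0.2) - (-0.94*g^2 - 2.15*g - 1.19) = -2.28*g^2 - 0.4*g + 0.99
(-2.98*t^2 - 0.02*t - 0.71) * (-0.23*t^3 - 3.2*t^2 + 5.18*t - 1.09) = 0.6854*t^5 + 9.5406*t^4 - 15.2091*t^3 + 5.4166*t^2 - 3.656*t + 0.7739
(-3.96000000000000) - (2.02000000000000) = -5.98000000000000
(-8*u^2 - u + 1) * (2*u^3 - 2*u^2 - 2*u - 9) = -16*u^5 + 14*u^4 + 20*u^3 + 72*u^2 + 7*u - 9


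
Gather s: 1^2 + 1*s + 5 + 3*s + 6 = 4*s + 12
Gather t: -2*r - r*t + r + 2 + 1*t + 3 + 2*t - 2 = -r + t*(3 - r) + 3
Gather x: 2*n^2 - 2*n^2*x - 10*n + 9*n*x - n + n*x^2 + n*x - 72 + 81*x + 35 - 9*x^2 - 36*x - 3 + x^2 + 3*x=2*n^2 - 11*n + x^2*(n - 8) + x*(-2*n^2 + 10*n + 48) - 40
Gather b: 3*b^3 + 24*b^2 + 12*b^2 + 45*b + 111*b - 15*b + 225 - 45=3*b^3 + 36*b^2 + 141*b + 180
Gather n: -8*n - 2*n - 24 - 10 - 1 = -10*n - 35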